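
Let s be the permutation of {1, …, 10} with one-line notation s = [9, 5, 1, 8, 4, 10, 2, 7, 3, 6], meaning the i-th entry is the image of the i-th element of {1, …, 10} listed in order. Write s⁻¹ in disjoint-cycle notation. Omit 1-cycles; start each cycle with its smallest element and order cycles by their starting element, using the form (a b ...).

(1 3 9)(2 7 8 4 5)(6 10)

The cycle decomposition of s is (1 9 3)(2 5 4 8 7)(6 10).
Reversing each cycle (and rotating so the smallest element leads) gives s⁻¹ = (1 3 9)(2 7 8 4 5)(6 10).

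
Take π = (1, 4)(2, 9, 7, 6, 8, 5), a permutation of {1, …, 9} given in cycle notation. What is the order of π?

The disjoint cycles have lengths 6, 2, 1.
Since disjoint cycles commute, ord(π) = lcm(6, 2) = 6.

6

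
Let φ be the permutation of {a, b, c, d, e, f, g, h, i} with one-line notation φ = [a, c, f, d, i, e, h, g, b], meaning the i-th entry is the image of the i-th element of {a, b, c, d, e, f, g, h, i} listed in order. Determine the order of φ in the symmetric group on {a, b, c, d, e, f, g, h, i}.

10

The disjoint-cycle form of φ has cycle lengths 5, 2, 1, 1.
Since disjoint cycles commute, ord(φ) = lcm(5, 2) = 10.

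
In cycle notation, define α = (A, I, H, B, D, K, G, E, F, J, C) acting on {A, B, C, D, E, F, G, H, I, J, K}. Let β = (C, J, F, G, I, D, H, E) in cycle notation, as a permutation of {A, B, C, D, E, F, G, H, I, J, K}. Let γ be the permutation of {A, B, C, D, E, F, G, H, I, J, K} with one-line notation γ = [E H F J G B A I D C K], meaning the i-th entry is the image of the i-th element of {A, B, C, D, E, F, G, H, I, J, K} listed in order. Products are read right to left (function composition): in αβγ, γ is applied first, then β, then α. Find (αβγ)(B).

F

(αβγ)(B) = α(β(γ(B))). γ(B) = H, then β(H) = E, then α(E) = F, so the result is F.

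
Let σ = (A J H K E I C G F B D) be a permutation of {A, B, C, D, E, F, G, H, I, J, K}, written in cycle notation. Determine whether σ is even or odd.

even

The cycle lengths are 11.
A cycle of length ℓ contributes ℓ−1 transpositions, so σ is a product of 10 transpositions — even.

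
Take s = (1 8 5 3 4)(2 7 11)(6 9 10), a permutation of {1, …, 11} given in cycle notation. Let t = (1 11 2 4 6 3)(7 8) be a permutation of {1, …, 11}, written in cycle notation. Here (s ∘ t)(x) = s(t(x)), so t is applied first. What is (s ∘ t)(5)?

3

First apply t: t(5) = 5, then s(5) = 3. Thus (s ∘ t)(5) = 3.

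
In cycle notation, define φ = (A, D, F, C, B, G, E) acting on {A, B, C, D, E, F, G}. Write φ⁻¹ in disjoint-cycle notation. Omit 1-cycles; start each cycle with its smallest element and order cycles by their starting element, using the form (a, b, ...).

(A, E, G, B, C, F, D)

If φ sends a → b within a cycle, φ⁻¹ sends b → a; equivalently, reverse each cycle.
Reversing each cycle of φ and rotating so the smallest element leads gives (A, E, G, B, C, F, D).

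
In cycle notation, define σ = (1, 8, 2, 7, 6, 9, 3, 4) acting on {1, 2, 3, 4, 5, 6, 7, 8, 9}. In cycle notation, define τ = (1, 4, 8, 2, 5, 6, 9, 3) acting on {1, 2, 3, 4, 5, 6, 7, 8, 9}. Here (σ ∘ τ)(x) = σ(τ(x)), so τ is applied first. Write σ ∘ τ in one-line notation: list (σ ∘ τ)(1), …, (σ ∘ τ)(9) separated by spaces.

Chase each element through τ then σ: 1 → 4 → 1; 2 → 5 → 5; 3 → 1 → 8; 4 → 8 → 2; 5 → 6 → 9; 6 → 9 → 3; 7 → 7 → 6; 8 → 2 → 7; 9 → 3 → 4.
Collecting the images, σ ∘ τ = [1 5 8 2 9 3 6 7 4].

1 5 8 2 9 3 6 7 4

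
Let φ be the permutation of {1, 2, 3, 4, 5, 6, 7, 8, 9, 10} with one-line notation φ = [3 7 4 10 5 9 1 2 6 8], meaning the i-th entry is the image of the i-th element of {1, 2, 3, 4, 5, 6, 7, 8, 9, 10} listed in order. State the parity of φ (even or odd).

odd

In disjoint-cycle form the cycle lengths are 7, 2, 1.
A cycle is odd iff its length is even; φ has 1 even-length cycle, so sgn(φ) = (−1)^1 and φ is odd.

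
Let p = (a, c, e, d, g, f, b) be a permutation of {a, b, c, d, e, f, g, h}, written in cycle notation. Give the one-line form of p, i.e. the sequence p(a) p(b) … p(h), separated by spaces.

Reading each image from the cycles: a→c, b→a, c→e, d→g, e→d, f→b, g→f, h→h.
So the one-line form is c a e g d b f h.

c a e g d b f h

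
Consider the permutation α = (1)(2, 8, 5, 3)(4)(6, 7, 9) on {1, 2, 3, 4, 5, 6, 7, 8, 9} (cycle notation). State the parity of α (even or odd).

odd

The cycle lengths are 4, 3, 1, 1.
A cycle of length ℓ contributes ℓ−1 transpositions, so α is a product of 3 + 2 = 5 transpositions — odd.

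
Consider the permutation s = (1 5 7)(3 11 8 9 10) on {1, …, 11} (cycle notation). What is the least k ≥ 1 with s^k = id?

The disjoint cycles have lengths 5, 3, 1, 1, 1.
The order of s is the least common multiple of its cycle lengths: lcm(5, 3) = 15.

15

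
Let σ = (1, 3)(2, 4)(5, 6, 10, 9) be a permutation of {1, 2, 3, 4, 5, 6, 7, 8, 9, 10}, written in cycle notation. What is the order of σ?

The cycle type of σ is (4, 2, 2, 1, 1).
Since disjoint cycles commute, ord(σ) = lcm(4, 2, 2) = 4.

4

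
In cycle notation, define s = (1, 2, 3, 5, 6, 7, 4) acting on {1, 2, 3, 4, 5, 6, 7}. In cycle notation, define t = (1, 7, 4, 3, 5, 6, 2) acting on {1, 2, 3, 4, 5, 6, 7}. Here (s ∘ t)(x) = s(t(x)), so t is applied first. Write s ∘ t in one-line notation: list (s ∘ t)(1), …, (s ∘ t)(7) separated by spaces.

For each element, apply t then s: 1 → 7 → 4; 2 → 1 → 2; 3 → 5 → 6; 4 → 3 → 5; 5 → 6 → 7; 6 → 2 → 3; 7 → 4 → 1.
So s ∘ t in one-line form is 4 2 6 5 7 3 1.

4 2 6 5 7 3 1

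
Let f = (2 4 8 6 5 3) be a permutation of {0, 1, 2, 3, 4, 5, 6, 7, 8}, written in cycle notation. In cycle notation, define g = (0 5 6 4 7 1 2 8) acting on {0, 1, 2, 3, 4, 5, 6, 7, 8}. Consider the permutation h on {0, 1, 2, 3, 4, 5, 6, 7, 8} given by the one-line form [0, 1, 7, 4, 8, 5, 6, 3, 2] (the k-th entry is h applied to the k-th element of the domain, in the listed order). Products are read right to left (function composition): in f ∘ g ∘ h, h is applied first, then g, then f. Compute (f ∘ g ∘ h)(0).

3

Apply the permutations in order: h(0) = 0, then g(0) = 5, then f(5) = 3. So (f ∘ g ∘ h)(0) = 3.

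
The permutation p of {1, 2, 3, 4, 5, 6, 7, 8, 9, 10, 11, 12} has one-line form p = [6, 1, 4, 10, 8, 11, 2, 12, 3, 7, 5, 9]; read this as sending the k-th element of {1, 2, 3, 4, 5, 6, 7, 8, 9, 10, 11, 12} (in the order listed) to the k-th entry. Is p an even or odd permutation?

In disjoint-cycle form the cycle lengths are 12.
A cycle is odd iff its length is even; p has 1 even-length cycle, so sgn(p) = (−1)^1 and p is odd.

odd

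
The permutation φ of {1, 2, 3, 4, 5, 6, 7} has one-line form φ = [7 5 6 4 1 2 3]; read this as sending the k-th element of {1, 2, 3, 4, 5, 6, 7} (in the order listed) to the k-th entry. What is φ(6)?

2

6 is element number 6 of the domain, and entry number 6 of the one-line form is 2, so φ(6) = 2.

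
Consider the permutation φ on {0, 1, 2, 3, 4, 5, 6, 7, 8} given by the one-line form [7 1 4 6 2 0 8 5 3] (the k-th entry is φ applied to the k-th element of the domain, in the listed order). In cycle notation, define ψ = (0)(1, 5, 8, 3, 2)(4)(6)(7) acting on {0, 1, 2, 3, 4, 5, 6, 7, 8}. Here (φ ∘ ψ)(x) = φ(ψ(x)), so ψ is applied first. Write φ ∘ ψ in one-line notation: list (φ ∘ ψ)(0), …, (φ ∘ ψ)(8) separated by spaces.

Chase each element through ψ then φ: 0 → 0 → 7; 1 → 5 → 0; 2 → 1 → 1; 3 → 2 → 4; 4 → 4 → 2; 5 → 8 → 3; 6 → 6 → 8; 7 → 7 → 5; 8 → 3 → 6.
So φ ∘ ψ in one-line form is 7 0 1 4 2 3 8 5 6.

7 0 1 4 2 3 8 5 6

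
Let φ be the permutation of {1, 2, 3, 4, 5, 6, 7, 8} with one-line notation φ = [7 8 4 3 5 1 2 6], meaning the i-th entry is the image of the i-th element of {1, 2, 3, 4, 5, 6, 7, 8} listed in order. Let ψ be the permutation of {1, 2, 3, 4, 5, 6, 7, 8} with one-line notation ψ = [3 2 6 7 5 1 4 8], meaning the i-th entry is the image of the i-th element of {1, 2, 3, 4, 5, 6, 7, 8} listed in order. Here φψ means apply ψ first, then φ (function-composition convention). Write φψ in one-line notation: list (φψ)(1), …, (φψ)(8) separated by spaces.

4 8 1 2 5 7 3 6

(φψ)(x) = φ(ψ(x)). Computing each image: φ(ψ(1)) = φ(3) = 4, φ(ψ(2)) = φ(2) = 8, φ(ψ(3)) = φ(6) = 1, φ(ψ(4)) = φ(7) = 2, φ(ψ(5)) = φ(5) = 5, φ(ψ(6)) = φ(1) = 7, φ(ψ(7)) = φ(4) = 3, φ(ψ(8)) = φ(8) = 6.
Hence φψ = [4 8 1 2 5 7 3 6].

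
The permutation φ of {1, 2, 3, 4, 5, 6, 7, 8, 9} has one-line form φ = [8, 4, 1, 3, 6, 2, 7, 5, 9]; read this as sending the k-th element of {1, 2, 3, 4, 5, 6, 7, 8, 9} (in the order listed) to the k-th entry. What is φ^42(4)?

4

Tracing 4 → 3 → … returns to 4 after 7 steps, so 4 lies in a 7-cycle (1 8 5 6 2 4 3).
Since the cycle has length 7, φ^42 acts on it the same as φ^0 (42 mod 7 = 0).
So φ^42(4) = 4.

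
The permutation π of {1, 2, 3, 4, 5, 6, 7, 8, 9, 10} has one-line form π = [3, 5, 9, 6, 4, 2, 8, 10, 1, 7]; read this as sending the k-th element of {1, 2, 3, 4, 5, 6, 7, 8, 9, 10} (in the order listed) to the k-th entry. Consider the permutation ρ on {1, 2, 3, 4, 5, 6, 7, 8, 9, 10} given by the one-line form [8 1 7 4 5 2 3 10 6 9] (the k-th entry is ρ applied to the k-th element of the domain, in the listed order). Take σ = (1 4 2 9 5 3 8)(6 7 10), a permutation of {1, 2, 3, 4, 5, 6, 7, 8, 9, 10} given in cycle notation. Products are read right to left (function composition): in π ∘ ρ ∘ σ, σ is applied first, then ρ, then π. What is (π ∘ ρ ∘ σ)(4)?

3

Chase 4: σ(4) = 2; ρ(2) = 1; π(1) = 3. Hence (π ∘ ρ ∘ σ)(4) = 3.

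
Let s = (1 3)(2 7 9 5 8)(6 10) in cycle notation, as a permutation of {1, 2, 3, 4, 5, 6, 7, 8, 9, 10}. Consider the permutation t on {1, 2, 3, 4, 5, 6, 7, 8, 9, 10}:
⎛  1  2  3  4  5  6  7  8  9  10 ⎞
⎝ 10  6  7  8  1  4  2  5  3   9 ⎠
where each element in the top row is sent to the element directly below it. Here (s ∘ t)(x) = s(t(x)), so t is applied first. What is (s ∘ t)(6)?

(s ∘ t)(6) = s(t(6)). t(6) = 4, then s(4) = 4. So (s ∘ t)(6) = 4.

4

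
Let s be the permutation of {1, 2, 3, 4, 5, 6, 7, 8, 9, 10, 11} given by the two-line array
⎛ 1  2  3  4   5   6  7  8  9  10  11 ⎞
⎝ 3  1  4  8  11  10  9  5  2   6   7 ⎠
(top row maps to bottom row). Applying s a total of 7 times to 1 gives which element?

9

Tracing 1 → 3 → … returns to 1 after 9 steps, so 1 lies in a 9-cycle (1 3 4 8 5 11 7 9 2).
Stepping 7 places around the cycle: 1 → 3 → 4 → 8 → 5 → 11 → 7 → 9.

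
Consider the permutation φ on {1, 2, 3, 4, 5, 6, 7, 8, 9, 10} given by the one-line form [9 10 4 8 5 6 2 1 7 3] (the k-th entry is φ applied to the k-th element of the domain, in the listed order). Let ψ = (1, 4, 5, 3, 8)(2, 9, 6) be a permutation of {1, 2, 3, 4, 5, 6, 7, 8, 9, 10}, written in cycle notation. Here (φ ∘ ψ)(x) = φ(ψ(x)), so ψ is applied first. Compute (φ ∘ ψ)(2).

(φ ∘ ψ)(2) = φ(ψ(2)). ψ(2) = 9, then φ(9) = 7. So (φ ∘ ψ)(2) = 7.

7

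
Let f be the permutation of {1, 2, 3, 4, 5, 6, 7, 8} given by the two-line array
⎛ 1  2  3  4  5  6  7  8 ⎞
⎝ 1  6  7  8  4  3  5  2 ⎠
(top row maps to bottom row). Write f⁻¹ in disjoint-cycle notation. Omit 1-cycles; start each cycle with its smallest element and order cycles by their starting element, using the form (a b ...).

(2 8 4 5 7 3 6)

First write f in disjoint cycles: (2 6 3 7 5 4 8).
Reversing each cycle (and rotating so the smallest element leads) gives f⁻¹ = (2 8 4 5 7 3 6).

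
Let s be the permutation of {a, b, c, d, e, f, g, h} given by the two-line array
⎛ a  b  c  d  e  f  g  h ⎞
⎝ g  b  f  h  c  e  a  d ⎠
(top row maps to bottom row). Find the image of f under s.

The entry below f in the array is e, so s(f) = e.

e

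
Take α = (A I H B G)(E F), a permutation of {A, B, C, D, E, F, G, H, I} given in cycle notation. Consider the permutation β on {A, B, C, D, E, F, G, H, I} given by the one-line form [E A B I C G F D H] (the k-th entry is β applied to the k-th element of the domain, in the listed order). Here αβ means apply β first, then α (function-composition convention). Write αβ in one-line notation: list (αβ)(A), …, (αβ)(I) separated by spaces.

F I G H C A E D B

(αβ)(x) = α(β(x)). Computing each image: α(β(A)) = α(E) = F, α(β(B)) = α(A) = I, α(β(C)) = α(B) = G, α(β(D)) = α(I) = H, α(β(E)) = α(C) = C, α(β(F)) = α(G) = A, α(β(G)) = α(F) = E, α(β(H)) = α(D) = D, α(β(I)) = α(H) = B.
Hence αβ = [F I G H C A E D B].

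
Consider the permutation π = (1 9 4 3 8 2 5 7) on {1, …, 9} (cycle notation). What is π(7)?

1

In the cycle (1 9 4 3 8 2 5 7), 7 is followed by 1, so π(7) = 1.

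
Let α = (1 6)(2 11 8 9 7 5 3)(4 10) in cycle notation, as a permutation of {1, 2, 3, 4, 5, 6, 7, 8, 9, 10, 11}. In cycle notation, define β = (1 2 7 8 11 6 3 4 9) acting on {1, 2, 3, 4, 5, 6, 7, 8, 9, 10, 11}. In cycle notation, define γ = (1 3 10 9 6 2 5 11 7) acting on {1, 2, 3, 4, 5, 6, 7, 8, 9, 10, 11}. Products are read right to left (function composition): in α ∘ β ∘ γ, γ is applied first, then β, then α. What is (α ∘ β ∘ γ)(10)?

Apply the permutations in order: γ(10) = 9, then β(9) = 1, then α(1) = 6. So (α ∘ β ∘ γ)(10) = 6.

6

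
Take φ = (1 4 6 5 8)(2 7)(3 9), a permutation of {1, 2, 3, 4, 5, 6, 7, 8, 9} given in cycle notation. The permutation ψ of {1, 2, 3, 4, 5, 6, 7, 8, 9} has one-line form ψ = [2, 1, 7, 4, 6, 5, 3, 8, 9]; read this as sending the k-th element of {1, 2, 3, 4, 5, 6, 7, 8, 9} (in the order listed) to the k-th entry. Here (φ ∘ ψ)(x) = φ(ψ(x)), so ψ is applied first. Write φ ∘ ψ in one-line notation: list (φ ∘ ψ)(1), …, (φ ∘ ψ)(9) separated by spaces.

(φ ∘ ψ)(x) = φ(ψ(x)). Computing each image: φ(ψ(1)) = φ(2) = 7, φ(ψ(2)) = φ(1) = 4, φ(ψ(3)) = φ(7) = 2, φ(ψ(4)) = φ(4) = 6, φ(ψ(5)) = φ(6) = 5, φ(ψ(6)) = φ(5) = 8, φ(ψ(7)) = φ(3) = 9, φ(ψ(8)) = φ(8) = 1, φ(ψ(9)) = φ(9) = 3.
Hence φ ∘ ψ = [7 4 2 6 5 8 9 1 3].

7 4 2 6 5 8 9 1 3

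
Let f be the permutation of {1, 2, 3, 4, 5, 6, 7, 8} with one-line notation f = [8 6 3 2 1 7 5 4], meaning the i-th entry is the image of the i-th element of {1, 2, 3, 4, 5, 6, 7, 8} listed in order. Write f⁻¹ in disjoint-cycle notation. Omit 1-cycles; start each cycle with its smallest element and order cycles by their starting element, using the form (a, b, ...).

(1, 5, 7, 6, 2, 4, 8)

First write f in disjoint cycles: (1, 8, 4, 2, 6, 7, 5).
Reversing each cycle (and rotating so the smallest element leads) gives f⁻¹ = (1, 5, 7, 6, 2, 4, 8).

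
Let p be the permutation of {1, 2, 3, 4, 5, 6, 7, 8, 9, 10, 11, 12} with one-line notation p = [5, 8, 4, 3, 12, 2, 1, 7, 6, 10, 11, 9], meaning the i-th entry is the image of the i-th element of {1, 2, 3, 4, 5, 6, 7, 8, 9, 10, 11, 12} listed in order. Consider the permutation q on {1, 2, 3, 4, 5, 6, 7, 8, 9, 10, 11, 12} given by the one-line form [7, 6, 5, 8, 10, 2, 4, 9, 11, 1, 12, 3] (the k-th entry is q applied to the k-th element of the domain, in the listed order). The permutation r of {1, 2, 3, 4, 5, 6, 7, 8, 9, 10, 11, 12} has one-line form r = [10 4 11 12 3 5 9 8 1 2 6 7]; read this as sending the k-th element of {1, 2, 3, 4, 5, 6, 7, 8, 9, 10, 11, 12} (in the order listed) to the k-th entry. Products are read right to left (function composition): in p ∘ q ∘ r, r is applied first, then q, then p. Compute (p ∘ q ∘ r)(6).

10

Chase 6: r(6) = 5; q(5) = 10; p(10) = 10. Hence (p ∘ q ∘ r)(6) = 10.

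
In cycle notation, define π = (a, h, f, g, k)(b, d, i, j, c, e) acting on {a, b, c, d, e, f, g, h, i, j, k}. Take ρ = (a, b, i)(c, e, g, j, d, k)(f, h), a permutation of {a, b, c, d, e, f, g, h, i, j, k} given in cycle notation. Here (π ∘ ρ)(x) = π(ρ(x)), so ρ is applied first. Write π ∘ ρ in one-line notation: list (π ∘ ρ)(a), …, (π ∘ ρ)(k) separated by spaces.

d j b a k f c g h i e

Chase each element through ρ then π: a → b → d; b → i → j; c → e → b; d → k → a; e → g → k; f → h → f; g → j → c; h → f → g; i → a → h; j → d → i; k → c → e.
So π ∘ ρ in one-line form is d j b a k f c g h i e.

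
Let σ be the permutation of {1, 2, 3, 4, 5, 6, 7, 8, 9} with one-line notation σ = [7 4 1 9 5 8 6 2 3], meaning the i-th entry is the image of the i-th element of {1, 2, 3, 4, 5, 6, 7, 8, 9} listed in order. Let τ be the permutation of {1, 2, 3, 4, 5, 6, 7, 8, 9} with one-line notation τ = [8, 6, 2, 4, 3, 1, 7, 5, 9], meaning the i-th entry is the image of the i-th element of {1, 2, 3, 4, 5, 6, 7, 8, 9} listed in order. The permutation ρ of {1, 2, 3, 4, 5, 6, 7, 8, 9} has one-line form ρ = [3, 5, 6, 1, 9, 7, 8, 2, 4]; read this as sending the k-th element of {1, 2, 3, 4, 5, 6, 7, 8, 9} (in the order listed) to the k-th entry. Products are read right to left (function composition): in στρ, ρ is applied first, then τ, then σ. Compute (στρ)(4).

2

Chase 4: ρ(4) = 1; τ(1) = 8; σ(8) = 2. Hence (στρ)(4) = 2.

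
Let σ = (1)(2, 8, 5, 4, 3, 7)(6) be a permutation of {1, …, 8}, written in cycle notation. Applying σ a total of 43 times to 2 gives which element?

8

2 lies in the 6-cycle (2, 8, 5, 4, 3, 7).
On a 6-cycle, σ^6 is the identity, so σ^43 = σ^1 there (43 ≡ 1 mod 6).
Stepping 1 place around the cycle: 2 → 8.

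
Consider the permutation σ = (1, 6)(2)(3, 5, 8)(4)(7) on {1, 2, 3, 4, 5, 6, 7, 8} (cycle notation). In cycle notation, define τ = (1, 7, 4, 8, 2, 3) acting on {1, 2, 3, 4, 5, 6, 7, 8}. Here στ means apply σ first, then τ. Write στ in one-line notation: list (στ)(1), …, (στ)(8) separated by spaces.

Chase each element through σ then τ: 1 → 6 → 6; 2 → 2 → 3; 3 → 5 → 5; 4 → 4 → 8; 5 → 8 → 2; 6 → 1 → 7; 7 → 7 → 4; 8 → 3 → 1.
So στ in one-line form is 6 3 5 8 2 7 4 1.

6 3 5 8 2 7 4 1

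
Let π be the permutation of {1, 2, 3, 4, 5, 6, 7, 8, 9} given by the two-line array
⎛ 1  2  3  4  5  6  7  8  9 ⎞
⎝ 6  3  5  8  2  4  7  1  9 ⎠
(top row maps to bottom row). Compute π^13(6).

Tracing 6 → 4 → … returns to 6 after 4 steps, so 6 lies in a 4-cycle (1 6 4 8).
Powers repeat with period 4 on this cycle, and 13 mod 4 = 1, so π^13(6) = π^1(6).
Stepping 1 place around the cycle: 6 → 4.

4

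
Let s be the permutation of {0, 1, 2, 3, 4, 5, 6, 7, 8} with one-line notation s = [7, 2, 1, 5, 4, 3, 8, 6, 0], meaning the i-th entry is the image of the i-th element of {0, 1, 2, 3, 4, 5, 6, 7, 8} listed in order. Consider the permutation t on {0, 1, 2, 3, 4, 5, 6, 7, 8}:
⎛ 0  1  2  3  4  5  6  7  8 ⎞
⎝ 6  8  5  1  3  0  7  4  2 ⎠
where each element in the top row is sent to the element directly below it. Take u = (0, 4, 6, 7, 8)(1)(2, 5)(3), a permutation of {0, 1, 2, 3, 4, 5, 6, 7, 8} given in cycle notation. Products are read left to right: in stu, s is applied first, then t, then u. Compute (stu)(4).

3

Apply the permutations in order: s(4) = 4, then t(4) = 3, then u(3) = 3. So (stu)(4) = 3.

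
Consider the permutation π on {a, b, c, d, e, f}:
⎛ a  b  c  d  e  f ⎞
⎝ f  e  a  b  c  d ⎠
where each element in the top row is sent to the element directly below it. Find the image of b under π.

e

The entry below b in the array is e, so π(b) = e.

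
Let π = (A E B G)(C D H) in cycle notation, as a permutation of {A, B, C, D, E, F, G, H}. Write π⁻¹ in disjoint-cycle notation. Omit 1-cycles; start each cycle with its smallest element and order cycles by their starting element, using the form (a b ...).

(A G B E)(C H D)

If π sends a → b within a cycle, π⁻¹ sends b → a; equivalently, reverse each cycle.
After reversing and putting each cycle's least element first, π⁻¹ = (A G B E)(C H D).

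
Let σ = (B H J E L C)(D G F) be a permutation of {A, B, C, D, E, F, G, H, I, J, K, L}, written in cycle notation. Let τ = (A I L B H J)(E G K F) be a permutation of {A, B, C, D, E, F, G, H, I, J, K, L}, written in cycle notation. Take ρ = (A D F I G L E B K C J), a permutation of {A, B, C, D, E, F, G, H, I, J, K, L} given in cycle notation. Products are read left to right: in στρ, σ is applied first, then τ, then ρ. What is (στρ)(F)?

(στρ)(F) = ρ(τ(σ(F))). σ(F) = D, then τ(D) = D, then ρ(D) = F, so the result is F.

F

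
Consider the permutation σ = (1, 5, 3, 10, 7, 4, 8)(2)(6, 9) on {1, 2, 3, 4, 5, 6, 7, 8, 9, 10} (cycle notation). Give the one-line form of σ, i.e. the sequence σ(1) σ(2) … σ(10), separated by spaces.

5 2 10 8 3 9 4 1 6 7

Image by image: 1→5, 2→2, 3→10, 4→8, 5→3, 6→9, 7→4, 8→1, 9→6, 10→7.
Listing these in domain order gives 5 2 10 8 3 9 4 1 6 7.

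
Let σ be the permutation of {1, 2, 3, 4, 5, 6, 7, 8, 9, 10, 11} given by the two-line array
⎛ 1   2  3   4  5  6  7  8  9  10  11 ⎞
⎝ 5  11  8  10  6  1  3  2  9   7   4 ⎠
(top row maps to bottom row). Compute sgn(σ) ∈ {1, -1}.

1

In disjoint-cycle form the cycle lengths are 7, 3, 1.
A cycle of length ℓ contributes ℓ−1 transpositions, so σ is a product of 6 + 2 = 8 transpositions — even.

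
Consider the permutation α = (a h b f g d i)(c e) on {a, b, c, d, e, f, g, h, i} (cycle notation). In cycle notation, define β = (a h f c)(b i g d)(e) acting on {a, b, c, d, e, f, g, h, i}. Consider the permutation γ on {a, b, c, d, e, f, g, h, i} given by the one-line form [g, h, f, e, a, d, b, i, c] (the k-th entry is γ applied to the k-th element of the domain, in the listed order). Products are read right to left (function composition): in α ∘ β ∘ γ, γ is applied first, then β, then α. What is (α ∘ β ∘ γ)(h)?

d

(α ∘ β ∘ γ)(h) = α(β(γ(h))). γ(h) = i, then β(i) = g, then α(g) = d, so the result is d.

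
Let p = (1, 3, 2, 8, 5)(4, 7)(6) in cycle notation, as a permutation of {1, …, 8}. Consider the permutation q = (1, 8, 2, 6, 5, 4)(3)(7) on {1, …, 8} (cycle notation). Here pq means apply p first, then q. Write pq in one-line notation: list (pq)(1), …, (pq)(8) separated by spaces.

(pq)(x) = q(p(x)). Computing each image: q(p(1)) = q(3) = 3, q(p(2)) = q(8) = 2, q(p(3)) = q(2) = 6, q(p(4)) = q(7) = 7, q(p(5)) = q(1) = 8, q(p(6)) = q(6) = 5, q(p(7)) = q(4) = 1, q(p(8)) = q(5) = 4.
Hence pq = [3 2 6 7 8 5 1 4].

3 2 6 7 8 5 1 4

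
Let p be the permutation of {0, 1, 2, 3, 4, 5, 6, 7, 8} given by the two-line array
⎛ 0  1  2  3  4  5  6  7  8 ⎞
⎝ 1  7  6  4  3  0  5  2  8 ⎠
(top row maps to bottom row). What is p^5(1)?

Tracing 1 → 7 → … returns to 1 after 6 steps, so 1 lies in a 6-cycle (0 1 7 2 6 5).
Stepping 5 places around the cycle: 1 → 7 → 2 → 6 → 5 → 0.

0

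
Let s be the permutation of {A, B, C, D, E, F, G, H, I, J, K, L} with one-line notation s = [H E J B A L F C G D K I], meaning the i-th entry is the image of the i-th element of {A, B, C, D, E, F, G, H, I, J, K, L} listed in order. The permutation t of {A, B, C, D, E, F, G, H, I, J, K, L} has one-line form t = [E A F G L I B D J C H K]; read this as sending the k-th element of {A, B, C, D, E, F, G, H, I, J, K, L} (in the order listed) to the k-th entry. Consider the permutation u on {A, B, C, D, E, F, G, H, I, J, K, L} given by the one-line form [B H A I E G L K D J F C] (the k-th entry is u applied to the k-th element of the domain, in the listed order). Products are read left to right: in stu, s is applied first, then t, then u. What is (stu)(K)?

(stu)(K) = u(t(s(K))). s(K) = K, then t(K) = H, then u(H) = K, so the result is K.

K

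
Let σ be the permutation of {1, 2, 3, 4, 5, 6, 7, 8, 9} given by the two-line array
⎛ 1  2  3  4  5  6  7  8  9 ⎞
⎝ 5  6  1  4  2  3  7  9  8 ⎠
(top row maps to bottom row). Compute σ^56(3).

1

Tracing 3 → 1 → … returns to 3 after 5 steps, so 3 lies in a 5-cycle (1, 5, 2, 6, 3).
Powers repeat with period 5 on this cycle, and 56 mod 5 = 1, so σ^56(3) = σ^1(3).
Stepping 1 place around the cycle: 3 → 1.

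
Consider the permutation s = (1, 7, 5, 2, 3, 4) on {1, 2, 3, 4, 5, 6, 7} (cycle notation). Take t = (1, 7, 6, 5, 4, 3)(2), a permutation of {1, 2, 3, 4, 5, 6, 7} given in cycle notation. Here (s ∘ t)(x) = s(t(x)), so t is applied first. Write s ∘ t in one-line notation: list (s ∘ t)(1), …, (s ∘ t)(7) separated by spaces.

5 3 7 4 1 2 6

Chase each element through t then s: 1 → 7 → 5; 2 → 2 → 3; 3 → 1 → 7; 4 → 3 → 4; 5 → 4 → 1; 6 → 5 → 2; 7 → 6 → 6.
Collecting the images, s ∘ t = [5 3 7 4 1 2 6].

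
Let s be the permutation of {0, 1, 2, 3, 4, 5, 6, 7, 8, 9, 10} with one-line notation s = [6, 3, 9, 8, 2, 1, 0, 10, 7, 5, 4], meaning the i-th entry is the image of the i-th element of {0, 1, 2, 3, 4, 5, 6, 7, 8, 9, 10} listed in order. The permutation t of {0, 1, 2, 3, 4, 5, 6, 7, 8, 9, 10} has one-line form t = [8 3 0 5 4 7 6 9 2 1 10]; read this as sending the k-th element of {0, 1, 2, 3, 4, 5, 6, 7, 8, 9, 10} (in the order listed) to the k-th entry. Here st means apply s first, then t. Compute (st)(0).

6

s(0) = 6, then t(6) = 6; composing gives (st)(0) = 6.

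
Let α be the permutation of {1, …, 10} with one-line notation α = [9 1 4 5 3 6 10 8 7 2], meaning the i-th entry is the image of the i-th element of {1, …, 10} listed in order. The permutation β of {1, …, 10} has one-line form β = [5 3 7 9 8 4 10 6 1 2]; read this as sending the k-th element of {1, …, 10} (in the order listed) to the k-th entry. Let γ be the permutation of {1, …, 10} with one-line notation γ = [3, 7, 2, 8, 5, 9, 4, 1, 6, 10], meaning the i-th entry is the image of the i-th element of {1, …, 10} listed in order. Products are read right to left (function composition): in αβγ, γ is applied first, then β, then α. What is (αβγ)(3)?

Chase 3: γ(3) = 2; β(2) = 3; α(3) = 4. Hence (αβγ)(3) = 4.

4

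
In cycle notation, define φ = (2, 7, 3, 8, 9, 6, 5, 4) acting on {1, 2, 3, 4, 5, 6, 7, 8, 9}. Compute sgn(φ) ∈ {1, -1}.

The cycle lengths are 8, 1.
A cycle of length ℓ contributes ℓ−1 transpositions, so φ is a product of 7 transpositions — odd.

-1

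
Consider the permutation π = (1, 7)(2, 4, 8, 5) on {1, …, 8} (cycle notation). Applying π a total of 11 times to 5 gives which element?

8

5 lies in the 4-cycle (2, 4, 8, 5).
On a 4-cycle, π^4 is the identity, so π^11 = π^3 there (11 ≡ 3 mod 4).
Stepping 3 places around the cycle: 5 → 2 → 4 → 8.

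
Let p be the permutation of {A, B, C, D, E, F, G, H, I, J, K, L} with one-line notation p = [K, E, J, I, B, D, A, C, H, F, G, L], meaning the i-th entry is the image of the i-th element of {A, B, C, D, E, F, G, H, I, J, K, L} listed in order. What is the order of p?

Writing p as disjoint cycles, the cycle lengths are 6, 3, 2, 1.
Since disjoint cycles commute, ord(p) = lcm(6, 3, 2) = 6.

6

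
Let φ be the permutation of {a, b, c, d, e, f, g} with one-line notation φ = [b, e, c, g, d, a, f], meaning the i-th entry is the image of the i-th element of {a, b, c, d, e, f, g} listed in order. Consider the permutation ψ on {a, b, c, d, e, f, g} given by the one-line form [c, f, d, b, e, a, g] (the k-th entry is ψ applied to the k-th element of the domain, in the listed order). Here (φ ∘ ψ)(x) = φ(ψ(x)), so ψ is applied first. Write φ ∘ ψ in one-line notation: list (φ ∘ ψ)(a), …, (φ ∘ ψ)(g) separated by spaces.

c a g e d b f

(φ ∘ ψ)(x) = φ(ψ(x)). Computing each image: φ(ψ(a)) = φ(c) = c, φ(ψ(b)) = φ(f) = a, φ(ψ(c)) = φ(d) = g, φ(ψ(d)) = φ(b) = e, φ(ψ(e)) = φ(e) = d, φ(ψ(f)) = φ(a) = b, φ(ψ(g)) = φ(g) = f.
Hence φ ∘ ψ = [c a g e d b f].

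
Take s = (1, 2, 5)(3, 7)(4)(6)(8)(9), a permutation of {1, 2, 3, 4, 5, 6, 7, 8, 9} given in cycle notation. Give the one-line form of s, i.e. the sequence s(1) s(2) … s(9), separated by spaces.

Each element maps to the next entry in its cycle (wrapping to the front): 1→2, 2→5, 3→7, 4→4, 5→1, 6→6, 7→3, 8→8, 9→9.
Listing these in domain order gives 2 5 7 4 1 6 3 8 9.

2 5 7 4 1 6 3 8 9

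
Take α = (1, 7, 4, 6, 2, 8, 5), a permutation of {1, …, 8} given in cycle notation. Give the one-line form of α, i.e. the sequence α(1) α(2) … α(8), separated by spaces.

7 8 3 6 1 2 4 5

Reading each image from the cycles: 1↦7, 2↦8, 3↦3, 4↦6, 5↦1, 6↦2, 7↦4, 8↦5.
So the one-line form is 7 8 3 6 1 2 4 5.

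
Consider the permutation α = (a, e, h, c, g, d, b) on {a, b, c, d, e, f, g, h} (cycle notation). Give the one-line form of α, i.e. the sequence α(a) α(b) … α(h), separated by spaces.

Each element maps to the next entry in its cycle (wrapping to the front): a→e, b→a, c→g, d→b, e→h, f→f, g→d, h→c.
So the one-line form is e a g b h f d c.

e a g b h f d c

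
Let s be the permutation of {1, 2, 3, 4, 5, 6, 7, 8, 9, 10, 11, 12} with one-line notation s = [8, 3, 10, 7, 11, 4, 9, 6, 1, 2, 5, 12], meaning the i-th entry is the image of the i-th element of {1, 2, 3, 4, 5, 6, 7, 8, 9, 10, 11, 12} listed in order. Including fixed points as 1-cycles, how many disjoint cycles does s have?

4

The cycle decomposition is (1, 8, 6, 4, 7, 9)(2, 3, 10)(5, 11)(12), which has 4 cycles (counting 1-cycles).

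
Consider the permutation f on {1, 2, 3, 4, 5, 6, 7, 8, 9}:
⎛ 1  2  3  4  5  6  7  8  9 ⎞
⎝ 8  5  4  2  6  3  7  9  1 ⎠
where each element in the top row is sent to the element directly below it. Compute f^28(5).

4

Tracing 5 → 6 → … returns to 5 after 5 steps, so 5 lies in a 5-cycle (2, 5, 6, 3, 4).
Powers repeat with period 5 on this cycle, and 28 mod 5 = 3, so f^28(5) = f^3(5).
Stepping 3 places around the cycle: 5 → 6 → 3 → 4.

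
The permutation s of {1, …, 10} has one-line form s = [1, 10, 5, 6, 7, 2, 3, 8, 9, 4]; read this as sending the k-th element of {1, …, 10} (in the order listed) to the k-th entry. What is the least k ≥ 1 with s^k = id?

12

The disjoint-cycle form of s has cycle lengths 4, 3, 1, 1, 1.
The order is lcm(4, 3) = 12.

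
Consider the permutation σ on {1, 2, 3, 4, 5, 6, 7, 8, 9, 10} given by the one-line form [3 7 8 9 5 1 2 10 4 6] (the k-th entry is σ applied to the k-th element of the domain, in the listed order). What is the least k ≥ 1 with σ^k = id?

10

Writing σ as disjoint cycles, the cycle lengths are 5, 2, 2, 1.
Since disjoint cycles commute, ord(σ) = lcm(5, 2, 2) = 10.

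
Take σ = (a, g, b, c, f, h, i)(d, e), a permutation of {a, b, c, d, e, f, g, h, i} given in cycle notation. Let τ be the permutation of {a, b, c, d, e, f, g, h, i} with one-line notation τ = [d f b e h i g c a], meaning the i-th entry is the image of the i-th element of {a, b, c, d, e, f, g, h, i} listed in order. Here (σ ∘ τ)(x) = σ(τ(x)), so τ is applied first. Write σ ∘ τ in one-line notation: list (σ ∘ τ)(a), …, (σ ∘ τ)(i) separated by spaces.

e h c d i a b f g

Chase each element through τ then σ: a → d → e; b → f → h; c → b → c; d → e → d; e → h → i; f → i → a; g → g → b; h → c → f; i → a → g.
So σ ∘ τ in one-line form is e h c d i a b f g.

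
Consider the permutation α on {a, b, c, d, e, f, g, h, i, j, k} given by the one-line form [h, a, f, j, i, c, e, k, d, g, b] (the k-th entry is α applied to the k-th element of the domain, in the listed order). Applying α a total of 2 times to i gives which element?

j

Tracing i → d → … returns to i after 5 steps, so i lies in a 5-cycle (d, j, g, e, i).
Stepping 2 places around the cycle: i → d → j.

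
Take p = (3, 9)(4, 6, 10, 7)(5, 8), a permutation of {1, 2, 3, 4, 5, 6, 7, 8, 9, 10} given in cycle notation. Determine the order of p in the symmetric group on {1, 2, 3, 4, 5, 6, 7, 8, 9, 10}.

4

The disjoint cycles have lengths 4, 2, 2, 1, 1.
The order of p is the least common multiple of its cycle lengths: lcm(4, 2, 2) = 4.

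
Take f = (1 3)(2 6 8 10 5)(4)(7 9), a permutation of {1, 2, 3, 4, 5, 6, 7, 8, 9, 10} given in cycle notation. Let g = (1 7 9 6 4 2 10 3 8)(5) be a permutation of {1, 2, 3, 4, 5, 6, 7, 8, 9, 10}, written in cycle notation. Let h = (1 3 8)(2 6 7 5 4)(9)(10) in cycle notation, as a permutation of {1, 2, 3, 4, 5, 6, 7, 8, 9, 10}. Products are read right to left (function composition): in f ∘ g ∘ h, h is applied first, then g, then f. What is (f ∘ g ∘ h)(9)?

(f ∘ g ∘ h)(9) = f(g(h(9))). h(9) = 9, then g(9) = 6, then f(6) = 8, so the result is 8.

8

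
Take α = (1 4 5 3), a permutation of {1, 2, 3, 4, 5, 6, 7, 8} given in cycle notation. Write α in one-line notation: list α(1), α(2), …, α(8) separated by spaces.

Reading each image from the cycles: 1→4, 2→2, 3→1, 4→5, 5→3, 6→6, 7→7, 8→8.
So the one-line form is 4 2 1 5 3 6 7 8.

4 2 1 5 3 6 7 8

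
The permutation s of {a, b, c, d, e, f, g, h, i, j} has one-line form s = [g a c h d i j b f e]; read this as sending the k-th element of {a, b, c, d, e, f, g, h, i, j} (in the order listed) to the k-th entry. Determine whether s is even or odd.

In disjoint-cycle form the cycle lengths are 7, 2, 1.
A cycle is odd iff its length is even; s has 1 even-length cycle, so sgn(s) = (−1)^1 and s is odd.

odd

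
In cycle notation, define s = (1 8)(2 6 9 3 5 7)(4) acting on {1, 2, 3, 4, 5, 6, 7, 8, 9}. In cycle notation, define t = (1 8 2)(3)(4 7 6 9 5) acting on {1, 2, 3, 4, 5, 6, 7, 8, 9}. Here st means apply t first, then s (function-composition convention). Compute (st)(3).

t(3) = 3, then s(3) = 5; composing gives (st)(3) = 5.

5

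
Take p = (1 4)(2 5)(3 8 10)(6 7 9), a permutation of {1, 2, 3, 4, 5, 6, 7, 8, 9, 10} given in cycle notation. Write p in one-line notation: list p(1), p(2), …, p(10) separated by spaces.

Reading each image from the cycles: 1→4, 2→5, 3→8, 4→1, 5→2, 6→7, 7→9, 8→10, 9→6, 10→3.
So the one-line form is 4 5 8 1 2 7 9 10 6 3.

4 5 8 1 2 7 9 10 6 3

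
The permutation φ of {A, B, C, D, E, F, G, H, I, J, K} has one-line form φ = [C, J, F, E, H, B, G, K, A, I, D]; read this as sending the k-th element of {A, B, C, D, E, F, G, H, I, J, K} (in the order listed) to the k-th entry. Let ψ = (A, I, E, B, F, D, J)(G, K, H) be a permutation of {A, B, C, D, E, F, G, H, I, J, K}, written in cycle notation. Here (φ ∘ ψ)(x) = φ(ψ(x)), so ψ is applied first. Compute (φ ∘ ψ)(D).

(φ ∘ ψ)(D) = φ(ψ(D)). ψ(D) = J, then φ(J) = I. So (φ ∘ ψ)(D) = I.

I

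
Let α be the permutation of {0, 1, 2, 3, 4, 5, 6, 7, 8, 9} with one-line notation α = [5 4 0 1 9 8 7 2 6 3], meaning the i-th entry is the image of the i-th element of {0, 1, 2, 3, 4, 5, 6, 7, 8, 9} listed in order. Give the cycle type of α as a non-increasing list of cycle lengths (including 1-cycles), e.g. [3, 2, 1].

[6, 4]

The disjoint cycles are (0 5 8 6 7 2)(1 4 9 3), with lengths 6, 4 in non-increasing order.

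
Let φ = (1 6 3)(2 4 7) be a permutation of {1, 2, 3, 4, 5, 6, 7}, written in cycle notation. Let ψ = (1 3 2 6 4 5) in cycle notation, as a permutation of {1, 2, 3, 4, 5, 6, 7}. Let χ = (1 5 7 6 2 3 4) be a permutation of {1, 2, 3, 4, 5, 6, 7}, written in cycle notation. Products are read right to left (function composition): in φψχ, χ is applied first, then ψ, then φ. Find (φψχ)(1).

Chase 1: χ(1) = 5; ψ(5) = 1; φ(1) = 6. Hence (φψχ)(1) = 6.

6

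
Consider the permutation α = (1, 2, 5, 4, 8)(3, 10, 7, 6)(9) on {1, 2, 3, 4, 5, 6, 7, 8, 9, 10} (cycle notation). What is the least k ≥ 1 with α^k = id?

The cycle type of α is (5, 4, 1).
The order is lcm(5, 4) = 20.

20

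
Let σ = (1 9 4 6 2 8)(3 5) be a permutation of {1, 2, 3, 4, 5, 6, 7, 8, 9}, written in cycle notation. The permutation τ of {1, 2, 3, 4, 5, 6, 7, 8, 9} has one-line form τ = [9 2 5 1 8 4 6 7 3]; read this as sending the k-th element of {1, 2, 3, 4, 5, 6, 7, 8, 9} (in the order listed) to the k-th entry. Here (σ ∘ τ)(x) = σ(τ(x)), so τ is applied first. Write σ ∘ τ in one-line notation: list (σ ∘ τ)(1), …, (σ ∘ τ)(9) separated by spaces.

For each element, apply τ then σ: 1 → 9 → 4; 2 → 2 → 8; 3 → 5 → 3; 4 → 1 → 9; 5 → 8 → 1; 6 → 4 → 6; 7 → 6 → 2; 8 → 7 → 7; 9 → 3 → 5.
So σ ∘ τ in one-line form is 4 8 3 9 1 6 2 7 5.

4 8 3 9 1 6 2 7 5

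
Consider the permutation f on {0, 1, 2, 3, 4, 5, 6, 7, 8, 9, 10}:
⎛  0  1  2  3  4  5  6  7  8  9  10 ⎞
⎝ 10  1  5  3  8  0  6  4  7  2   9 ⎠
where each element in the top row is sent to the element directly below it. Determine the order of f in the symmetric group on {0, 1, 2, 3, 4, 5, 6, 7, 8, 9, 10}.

15

Decomposing into disjoint cycles gives cycle lengths 5, 3, 1, 1, 1.
The order is lcm(5, 3) = 15.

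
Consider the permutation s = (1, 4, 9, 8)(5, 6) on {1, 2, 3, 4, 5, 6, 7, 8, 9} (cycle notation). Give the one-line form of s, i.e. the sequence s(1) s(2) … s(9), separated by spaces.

Image by image: 1↦4, 2↦2, 3↦3, 4↦9, 5↦6, 6↦5, 7↦7, 8↦1, 9↦8.
So the one-line form is 4 2 3 9 6 5 7 1 8.

4 2 3 9 6 5 7 1 8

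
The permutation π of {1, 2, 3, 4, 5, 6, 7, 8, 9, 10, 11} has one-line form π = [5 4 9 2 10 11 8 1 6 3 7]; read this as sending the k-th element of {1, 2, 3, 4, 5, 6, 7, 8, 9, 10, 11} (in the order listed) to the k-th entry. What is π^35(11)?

Tracing 11 → 7 → … returns to 11 after 9 steps, so 11 lies in a 9-cycle (1, 5, 10, 3, 9, 6, 11, 7, 8).
On a 9-cycle, π^9 is the identity, so π^35 = π^8 there (35 ≡ 8 mod 9).
Advancing 8 steps from 11: 11 → 7 → 8 → 1 → 5 → 10 → 3 → 9 → 6.

6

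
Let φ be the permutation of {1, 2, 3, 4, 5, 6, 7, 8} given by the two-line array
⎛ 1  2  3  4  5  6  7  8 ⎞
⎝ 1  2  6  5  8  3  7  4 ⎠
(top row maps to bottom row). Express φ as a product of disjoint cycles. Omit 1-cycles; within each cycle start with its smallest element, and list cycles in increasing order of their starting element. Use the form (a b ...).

(3 6)(4 5 8)

From 3: 3 → 6 → 3, closing the cycle (3 6).
Continuing from each remaining unvisited element yields (3 6)(4 5 8).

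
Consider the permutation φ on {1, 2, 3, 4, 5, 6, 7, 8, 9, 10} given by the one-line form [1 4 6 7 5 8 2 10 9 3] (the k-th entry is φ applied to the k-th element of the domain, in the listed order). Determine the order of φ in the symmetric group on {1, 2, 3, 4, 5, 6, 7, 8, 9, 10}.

12

The disjoint-cycle form of φ has cycle lengths 4, 3, 1, 1, 1.
Since disjoint cycles commute, ord(φ) = lcm(4, 3) = 12.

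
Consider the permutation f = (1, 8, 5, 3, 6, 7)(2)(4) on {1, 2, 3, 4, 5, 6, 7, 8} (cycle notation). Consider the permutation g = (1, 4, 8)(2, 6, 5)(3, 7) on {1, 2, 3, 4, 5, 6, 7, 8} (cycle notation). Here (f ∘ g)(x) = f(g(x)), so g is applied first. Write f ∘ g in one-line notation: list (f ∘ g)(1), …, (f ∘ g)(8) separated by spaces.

(f ∘ g)(x) = f(g(x)). Computing each image: f(g(1)) = f(4) = 4, f(g(2)) = f(6) = 7, f(g(3)) = f(7) = 1, f(g(4)) = f(8) = 5, f(g(5)) = f(2) = 2, f(g(6)) = f(5) = 3, f(g(7)) = f(3) = 6, f(g(8)) = f(1) = 8.
Hence f ∘ g = [4 7 1 5 2 3 6 8].

4 7 1 5 2 3 6 8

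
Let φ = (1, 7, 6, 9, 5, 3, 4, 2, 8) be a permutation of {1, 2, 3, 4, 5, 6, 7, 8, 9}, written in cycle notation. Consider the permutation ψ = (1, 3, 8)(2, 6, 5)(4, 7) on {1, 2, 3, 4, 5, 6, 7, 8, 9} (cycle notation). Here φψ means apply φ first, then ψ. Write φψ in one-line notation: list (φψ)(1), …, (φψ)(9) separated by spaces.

4 1 7 6 8 9 5 3 2

(φψ)(x) = ψ(φ(x)). Computing each image: ψ(φ(1)) = ψ(7) = 4, ψ(φ(2)) = ψ(8) = 1, ψ(φ(3)) = ψ(4) = 7, ψ(φ(4)) = ψ(2) = 6, ψ(φ(5)) = ψ(3) = 8, ψ(φ(6)) = ψ(9) = 9, ψ(φ(7)) = ψ(6) = 5, ψ(φ(8)) = ψ(1) = 3, ψ(φ(9)) = ψ(5) = 2.
Hence φψ = [4 1 7 6 8 9 5 3 2].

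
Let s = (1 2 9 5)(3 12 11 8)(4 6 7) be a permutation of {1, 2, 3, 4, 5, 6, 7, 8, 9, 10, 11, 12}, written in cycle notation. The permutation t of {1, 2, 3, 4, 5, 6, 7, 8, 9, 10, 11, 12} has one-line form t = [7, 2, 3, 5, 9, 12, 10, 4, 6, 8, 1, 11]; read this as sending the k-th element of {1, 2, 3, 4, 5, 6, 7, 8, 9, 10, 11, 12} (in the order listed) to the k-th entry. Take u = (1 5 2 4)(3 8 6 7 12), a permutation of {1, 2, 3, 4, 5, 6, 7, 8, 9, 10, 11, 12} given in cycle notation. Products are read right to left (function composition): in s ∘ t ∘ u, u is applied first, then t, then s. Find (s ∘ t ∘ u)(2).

1

(s ∘ t ∘ u)(2) = s(t(u(2))). u(2) = 4, then t(4) = 5, then s(5) = 1, so the result is 1.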